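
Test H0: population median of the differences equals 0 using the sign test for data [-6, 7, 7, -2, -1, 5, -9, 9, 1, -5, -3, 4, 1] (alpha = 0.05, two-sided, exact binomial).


Step 1: Discard zero differences. Original n = 13; n_eff = number of nonzero differences = 13.
Nonzero differences (with sign): -6, +7, +7, -2, -1, +5, -9, +9, +1, -5, -3, +4, +1
Step 2: Count signs: positive = 7, negative = 6.
Step 3: Under H0: P(positive) = 0.5, so the number of positives S ~ Bin(13, 0.5).
Step 4: Two-sided exact p-value = sum of Bin(13,0.5) probabilities at or below the observed probability = 1.000000.
Step 5: alpha = 0.05. fail to reject H0.

n_eff = 13, pos = 7, neg = 6, p = 1.000000, fail to reject H0.


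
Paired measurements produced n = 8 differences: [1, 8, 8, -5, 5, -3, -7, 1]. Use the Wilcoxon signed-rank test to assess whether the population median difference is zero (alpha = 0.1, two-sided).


Step 1: Drop any zero differences (none here) and take |d_i|.
|d| = [1, 8, 8, 5, 5, 3, 7, 1]
Step 2: Midrank |d_i| (ties get averaged ranks).
ranks: |1|->1.5, |8|->7.5, |8|->7.5, |5|->4.5, |5|->4.5, |3|->3, |7|->6, |1|->1.5
Step 3: Attach original signs; sum ranks with positive sign and with negative sign.
W+ = 1.5 + 7.5 + 7.5 + 4.5 + 1.5 = 22.5
W- = 4.5 + 3 + 6 = 13.5
(Check: W+ + W- = 36 should equal n(n+1)/2 = 36.)
Step 4: Test statistic W = min(W+, W-) = 13.5.
Step 5: Ties in |d|, so use the tie-corrected normal approximation.
        E[W] = n(n+1)/4 = 8*9/4 = 18.
        Tie groups: |d|=1 (t=2), |d|=5 (t=2), |d|=8 (t=2); sum(t^3 - t) = 18.
        Var[W] = n(n+1)(2n+1)/24 - sum(t^3-t)/48 = 1224/24 - 18/48 = 50.625.
        z = (W - E[W]) / sqrt(Var[W]) = (13.5 - 18) / 7.1151 = -0.6325.
        Two-sided p = 2*Phi(z) = 0.527089.
Step 6: alpha = 0.1. fail to reject H0.

W+ = 22.5, W- = 13.5, W = min = 13.5, p = 0.527089, fail to reject H0.


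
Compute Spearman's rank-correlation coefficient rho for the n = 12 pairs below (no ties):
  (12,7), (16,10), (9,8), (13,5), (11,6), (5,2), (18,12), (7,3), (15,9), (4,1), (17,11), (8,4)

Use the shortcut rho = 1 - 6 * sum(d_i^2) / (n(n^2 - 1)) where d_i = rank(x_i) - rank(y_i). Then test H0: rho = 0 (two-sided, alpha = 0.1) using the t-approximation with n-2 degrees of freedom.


Step 1: Rank x and y separately (midranks; no ties here).
rank(x): 12->7, 16->10, 9->5, 13->8, 11->6, 5->2, 18->12, 7->3, 15->9, 4->1, 17->11, 8->4
rank(y): 7->7, 10->10, 8->8, 5->5, 6->6, 2->2, 12->12, 3->3, 9->9, 1->1, 11->11, 4->4
Step 2: d_i = R_x(i) - R_y(i); compute d_i^2.
  (7-7)^2=0, (10-10)^2=0, (5-8)^2=9, (8-5)^2=9, (6-6)^2=0, (2-2)^2=0, (12-12)^2=0, (3-3)^2=0, (9-9)^2=0, (1-1)^2=0, (11-11)^2=0, (4-4)^2=0
sum(d^2) = 18.
Step 3: rho = 1 - 6*18 / (12*(12^2 - 1)) = 1 - 108/1716 = 0.937063.
Step 4: Under H0, t = rho * sqrt((n-2)/(1-rho^2)) = 8.4868 ~ t(10).
Step 5: Two-sided p-value from the t-distribution with 10 df = 0.000007.
Step 6: alpha = 0.1. reject H0.

rho = 0.9371, p = 0.000007, reject H0 at alpha = 0.1.


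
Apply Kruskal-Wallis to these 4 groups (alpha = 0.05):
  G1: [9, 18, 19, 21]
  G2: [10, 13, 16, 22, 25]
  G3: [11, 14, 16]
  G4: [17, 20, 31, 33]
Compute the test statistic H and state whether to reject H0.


Step 1: Combine all N = 16 observations and assign midranks.
sorted (value, group, rank): (9,G1,1), (10,G2,2), (11,G3,3), (13,G2,4), (14,G3,5), (16,G2,6.5), (16,G3,6.5), (17,G4,8), (18,G1,9), (19,G1,10), (20,G4,11), (21,G1,12), (22,G2,13), (25,G2,14), (31,G4,15), (33,G4,16)
Step 2: Sum ranks within each group.
R_1 = 32 (n_1 = 4)
R_2 = 39.5 (n_2 = 5)
R_3 = 14.5 (n_3 = 3)
R_4 = 50 (n_4 = 4)
Step 3: H = 12/(N(N+1)) * sum(R_i^2/n_i) - 3(N+1)
     = 12/(16*17) * (32^2/4 + 39.5^2/5 + 14.5^2/3 + 50^2/4) - 3*17
     = 0.044118 * 1263.13 - 51
     = 4.726471.
Step 4: Ties present; correction factor C = 1 - 6/(16^3 - 16) = 0.998529. Corrected H = 4.726471 / 0.998529 = 4.733432.
Step 5: Under H0, H ~ chi^2(3); p-value = 0.192390.
Step 6: alpha = 0.05. fail to reject H0.

H = 4.7334, df = 3, p = 0.192390, fail to reject H0.


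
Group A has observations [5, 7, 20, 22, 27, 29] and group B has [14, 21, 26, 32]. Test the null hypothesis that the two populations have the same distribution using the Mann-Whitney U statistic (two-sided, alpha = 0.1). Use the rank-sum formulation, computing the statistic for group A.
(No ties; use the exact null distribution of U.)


Step 1: Combine and sort all 10 observations; assign midranks.
sorted (value, group): (5,X), (7,X), (14,Y), (20,X), (21,Y), (22,X), (26,Y), (27,X), (29,X), (32,Y)
ranks: 5->1, 7->2, 14->3, 20->4, 21->5, 22->6, 26->7, 27->8, 29->9, 32->10
Step 2: Rank sum for X: R1 = 1 + 2 + 4 + 6 + 8 + 9 = 30.
Step 3: U_X = R1 - n1(n1+1)/2 = 30 - 6*7/2 = 30 - 21 = 9.
       U_Y = n1*n2 - U_X = 24 - 9 = 15.
Step 4: No ties, so the exact null distribution of U (based on enumerating the C(10,6) = 210 equally likely rank assignments) gives the two-sided p-value.
Step 5: p-value = 0.609524; compare to alpha = 0.1. fail to reject H0.

U_X = 9, p = 0.609524, fail to reject H0 at alpha = 0.1.


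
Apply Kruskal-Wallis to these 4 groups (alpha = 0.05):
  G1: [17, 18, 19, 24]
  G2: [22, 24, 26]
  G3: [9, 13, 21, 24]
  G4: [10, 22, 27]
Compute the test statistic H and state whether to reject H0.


Step 1: Combine all N = 14 observations and assign midranks.
sorted (value, group, rank): (9,G3,1), (10,G4,2), (13,G3,3), (17,G1,4), (18,G1,5), (19,G1,6), (21,G3,7), (22,G2,8.5), (22,G4,8.5), (24,G1,11), (24,G2,11), (24,G3,11), (26,G2,13), (27,G4,14)
Step 2: Sum ranks within each group.
R_1 = 26 (n_1 = 4)
R_2 = 32.5 (n_2 = 3)
R_3 = 22 (n_3 = 4)
R_4 = 24.5 (n_4 = 3)
Step 3: H = 12/(N(N+1)) * sum(R_i^2/n_i) - 3(N+1)
     = 12/(14*15) * (26^2/4 + 32.5^2/3 + 22^2/4 + 24.5^2/3) - 3*15
     = 0.057143 * 842.167 - 45
     = 3.123810.
Step 4: Ties present; correction factor C = 1 - 30/(14^3 - 14) = 0.989011. Corrected H = 3.123810 / 0.989011 = 3.158519.
Step 5: Under H0, H ~ chi^2(3); p-value = 0.367825.
Step 6: alpha = 0.05. fail to reject H0.

H = 3.1585, df = 3, p = 0.367825, fail to reject H0.


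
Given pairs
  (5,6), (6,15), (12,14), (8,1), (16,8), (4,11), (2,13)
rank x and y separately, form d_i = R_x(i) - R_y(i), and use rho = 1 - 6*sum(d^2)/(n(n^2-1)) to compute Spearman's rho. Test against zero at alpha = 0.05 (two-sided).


Step 1: Rank x and y separately (midranks; no ties here).
rank(x): 5->3, 6->4, 12->6, 8->5, 16->7, 4->2, 2->1
rank(y): 6->2, 15->7, 14->6, 1->1, 8->3, 11->4, 13->5
Step 2: d_i = R_x(i) - R_y(i); compute d_i^2.
  (3-2)^2=1, (4-7)^2=9, (6-6)^2=0, (5-1)^2=16, (7-3)^2=16, (2-4)^2=4, (1-5)^2=16
sum(d^2) = 62.
Step 3: rho = 1 - 6*62 / (7*(7^2 - 1)) = 1 - 372/336 = -0.107143.
Step 4: Under H0, t = rho * sqrt((n-2)/(1-rho^2)) = -0.2410 ~ t(5).
Step 5: Two-sided p-value from the t-distribution with 5 df = 0.819151.
Step 6: alpha = 0.05. fail to reject H0.

rho = -0.1071, p = 0.819151, fail to reject H0 at alpha = 0.05.


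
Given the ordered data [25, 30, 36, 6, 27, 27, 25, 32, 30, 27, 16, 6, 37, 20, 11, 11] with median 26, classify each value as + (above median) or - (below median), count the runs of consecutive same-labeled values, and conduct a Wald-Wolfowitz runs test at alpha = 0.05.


Step 1: Compute median = 26; label A = above, B = below.
Labels in order: BAABAABAAABBABBB  (n_A = 8, n_B = 8)
Step 2: Count runs R = 9.
Step 3: Under H0 (random ordering), E[R] = 2*n_A*n_B/(n_A+n_B) + 1 = 2*8*8/16 + 1 = 9.0000.
        Var[R] = 2*n_A*n_B*(2*n_A*n_B - n_A - n_B) / ((n_A+n_B)^2 * (n_A+n_B-1)) = 14336/3840 = 3.7333.
        SD[R] = 1.9322.
Step 4: R = E[R], so z = 0 with no continuity correction.
Step 5: Two-sided p-value via normal approximation = 2*(1 - Phi(|z|)) = 1.000000.
Step 6: alpha = 0.05. fail to reject H0.

R = 9, z = 0.0000, p = 1.000000, fail to reject H0.


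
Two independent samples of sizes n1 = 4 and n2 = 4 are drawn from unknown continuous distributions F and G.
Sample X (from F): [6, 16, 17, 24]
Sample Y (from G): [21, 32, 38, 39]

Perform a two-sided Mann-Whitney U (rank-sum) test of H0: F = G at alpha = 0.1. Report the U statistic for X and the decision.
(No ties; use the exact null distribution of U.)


Step 1: Combine and sort all 8 observations; assign midranks.
sorted (value, group): (6,X), (16,X), (17,X), (21,Y), (24,X), (32,Y), (38,Y), (39,Y)
ranks: 6->1, 16->2, 17->3, 21->4, 24->5, 32->6, 38->7, 39->8
Step 2: Rank sum for X: R1 = 1 + 2 + 3 + 5 = 11.
Step 3: U_X = R1 - n1(n1+1)/2 = 11 - 4*5/2 = 11 - 10 = 1.
       U_Y = n1*n2 - U_X = 16 - 1 = 15.
Step 4: No ties, so the exact null distribution of U (based on enumerating the C(8,4) = 70 equally likely rank assignments) gives the two-sided p-value.
Step 5: p-value = 0.057143; compare to alpha = 0.1. reject H0.

U_X = 1, p = 0.057143, reject H0 at alpha = 0.1.


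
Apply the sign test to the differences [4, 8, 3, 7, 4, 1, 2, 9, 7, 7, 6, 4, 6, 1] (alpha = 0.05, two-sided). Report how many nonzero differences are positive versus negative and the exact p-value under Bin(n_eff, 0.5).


Step 1: Discard zero differences. Original n = 14; n_eff = number of nonzero differences = 14.
Nonzero differences (with sign): +4, +8, +3, +7, +4, +1, +2, +9, +7, +7, +6, +4, +6, +1
Step 2: Count signs: positive = 14, negative = 0.
Step 3: Under H0: P(positive) = 0.5, so the number of positives S ~ Bin(14, 0.5).
Step 4: Two-sided exact p-value = sum of Bin(14,0.5) probabilities at or below the observed probability = 0.000122.
Step 5: alpha = 0.05. reject H0.

n_eff = 14, pos = 14, neg = 0, p = 0.000122, reject H0.


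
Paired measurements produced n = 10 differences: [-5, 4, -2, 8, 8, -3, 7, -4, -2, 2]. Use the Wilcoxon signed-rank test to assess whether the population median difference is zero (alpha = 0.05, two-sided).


Step 1: Drop any zero differences (none here) and take |d_i|.
|d| = [5, 4, 2, 8, 8, 3, 7, 4, 2, 2]
Step 2: Midrank |d_i| (ties get averaged ranks).
ranks: |5|->7, |4|->5.5, |2|->2, |8|->9.5, |8|->9.5, |3|->4, |7|->8, |4|->5.5, |2|->2, |2|->2
Step 3: Attach original signs; sum ranks with positive sign and with negative sign.
W+ = 5.5 + 9.5 + 9.5 + 8 + 2 = 34.5
W- = 7 + 2 + 4 + 5.5 + 2 = 20.5
(Check: W+ + W- = 55 should equal n(n+1)/2 = 55.)
Step 4: Test statistic W = min(W+, W-) = 20.5.
Step 5: Ties in |d|, so use the tie-corrected normal approximation.
        E[W] = n(n+1)/4 = 10*11/4 = 27.5.
        Tie groups: |d|=2 (t=3), |d|=4 (t=2), |d|=8 (t=2); sum(t^3 - t) = 36.
        Var[W] = n(n+1)(2n+1)/24 - sum(t^3-t)/48 = 2310/24 - 36/48 = 95.5.
        z = (W - E[W]) / sqrt(Var[W]) = (20.5 - 27.5) / 9.7724 = -0.7163.
        Two-sided p = 2*Phi(z) = 0.473805.
Step 6: alpha = 0.05. fail to reject H0.

W+ = 34.5, W- = 20.5, W = min = 20.5, p = 0.473805, fail to reject H0.


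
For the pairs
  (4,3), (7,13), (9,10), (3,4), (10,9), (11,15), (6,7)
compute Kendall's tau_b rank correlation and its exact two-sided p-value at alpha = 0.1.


Step 1: Enumerate the 21 unordered pairs (i,j) with i<j and classify each by sign(x_j-x_i) * sign(y_j-y_i).
  (1,2):dx=+3,dy=+10->C; (1,3):dx=+5,dy=+7->C; (1,4):dx=-1,dy=+1->D; (1,5):dx=+6,dy=+6->C
  (1,6):dx=+7,dy=+12->C; (1,7):dx=+2,dy=+4->C; (2,3):dx=+2,dy=-3->D; (2,4):dx=-4,dy=-9->C
  (2,5):dx=+3,dy=-4->D; (2,6):dx=+4,dy=+2->C; (2,7):dx=-1,dy=-6->C; (3,4):dx=-6,dy=-6->C
  (3,5):dx=+1,dy=-1->D; (3,6):dx=+2,dy=+5->C; (3,7):dx=-3,dy=-3->C; (4,5):dx=+7,dy=+5->C
  (4,6):dx=+8,dy=+11->C; (4,7):dx=+3,dy=+3->C; (5,6):dx=+1,dy=+6->C; (5,7):dx=-4,dy=-2->C
  (6,7):dx=-5,dy=-8->C
Step 2: C = 17, D = 4, total pairs = 21.
Step 3: tau = (C - D)/(n(n-1)/2) = (17 - 4)/21 = 0.619048.
Step 4: Exact two-sided p-value (enumerate n! = 5040 permutations of y under H0): p = 0.069048.
Step 5: alpha = 0.1. reject H0.

tau_b = 0.6190 (C=17, D=4), p = 0.069048, reject H0.


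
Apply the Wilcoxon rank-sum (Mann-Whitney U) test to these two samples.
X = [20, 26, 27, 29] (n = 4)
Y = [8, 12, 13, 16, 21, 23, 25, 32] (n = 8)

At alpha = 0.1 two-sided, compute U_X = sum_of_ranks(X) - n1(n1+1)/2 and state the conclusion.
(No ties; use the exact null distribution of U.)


Step 1: Combine and sort all 12 observations; assign midranks.
sorted (value, group): (8,Y), (12,Y), (13,Y), (16,Y), (20,X), (21,Y), (23,Y), (25,Y), (26,X), (27,X), (29,X), (32,Y)
ranks: 8->1, 12->2, 13->3, 16->4, 20->5, 21->6, 23->7, 25->8, 26->9, 27->10, 29->11, 32->12
Step 2: Rank sum for X: R1 = 5 + 9 + 10 + 11 = 35.
Step 3: U_X = R1 - n1(n1+1)/2 = 35 - 4*5/2 = 35 - 10 = 25.
       U_Y = n1*n2 - U_X = 32 - 25 = 7.
Step 4: No ties, so the exact null distribution of U (based on enumerating the C(12,4) = 495 equally likely rank assignments) gives the two-sided p-value.
Step 5: p-value = 0.153535; compare to alpha = 0.1. fail to reject H0.

U_X = 25, p = 0.153535, fail to reject H0 at alpha = 0.1.


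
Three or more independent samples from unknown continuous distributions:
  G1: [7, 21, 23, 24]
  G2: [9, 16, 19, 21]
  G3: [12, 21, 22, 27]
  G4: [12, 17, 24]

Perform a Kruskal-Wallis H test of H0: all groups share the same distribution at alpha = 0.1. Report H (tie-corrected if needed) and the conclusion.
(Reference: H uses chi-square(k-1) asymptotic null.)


Step 1: Combine all N = 15 observations and assign midranks.
sorted (value, group, rank): (7,G1,1), (9,G2,2), (12,G3,3.5), (12,G4,3.5), (16,G2,5), (17,G4,6), (19,G2,7), (21,G1,9), (21,G2,9), (21,G3,9), (22,G3,11), (23,G1,12), (24,G1,13.5), (24,G4,13.5), (27,G3,15)
Step 2: Sum ranks within each group.
R_1 = 35.5 (n_1 = 4)
R_2 = 23 (n_2 = 4)
R_3 = 38.5 (n_3 = 4)
R_4 = 23 (n_4 = 3)
Step 3: H = 12/(N(N+1)) * sum(R_i^2/n_i) - 3(N+1)
     = 12/(15*16) * (35.5^2/4 + 23^2/4 + 38.5^2/4 + 23^2/3) - 3*16
     = 0.050000 * 994.208 - 48
     = 1.710417.
Step 4: Ties present; correction factor C = 1 - 36/(15^3 - 15) = 0.989286. Corrected H = 1.710417 / 0.989286 = 1.728941.
Step 5: Under H0, H ~ chi^2(3); p-value = 0.630519.
Step 6: alpha = 0.1. fail to reject H0.

H = 1.7289, df = 3, p = 0.630519, fail to reject H0.


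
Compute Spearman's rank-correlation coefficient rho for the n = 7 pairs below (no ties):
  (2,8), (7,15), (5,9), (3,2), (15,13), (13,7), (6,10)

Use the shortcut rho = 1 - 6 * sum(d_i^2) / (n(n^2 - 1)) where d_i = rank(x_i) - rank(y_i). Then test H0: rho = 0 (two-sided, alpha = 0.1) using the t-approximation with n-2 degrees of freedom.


Step 1: Rank x and y separately (midranks; no ties here).
rank(x): 2->1, 7->5, 5->3, 3->2, 15->7, 13->6, 6->4
rank(y): 8->3, 15->7, 9->4, 2->1, 13->6, 7->2, 10->5
Step 2: d_i = R_x(i) - R_y(i); compute d_i^2.
  (1-3)^2=4, (5-7)^2=4, (3-4)^2=1, (2-1)^2=1, (7-6)^2=1, (6-2)^2=16, (4-5)^2=1
sum(d^2) = 28.
Step 3: rho = 1 - 6*28 / (7*(7^2 - 1)) = 1 - 168/336 = 0.500000.
Step 4: Under H0, t = rho * sqrt((n-2)/(1-rho^2)) = 1.2910 ~ t(5).
Step 5: Two-sided p-value from the t-distribution with 5 df = 0.253170.
Step 6: alpha = 0.1. fail to reject H0.

rho = 0.5000, p = 0.253170, fail to reject H0 at alpha = 0.1.


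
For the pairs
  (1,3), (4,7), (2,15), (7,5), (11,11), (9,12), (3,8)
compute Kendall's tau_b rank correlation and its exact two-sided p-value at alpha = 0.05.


Step 1: Enumerate the 21 unordered pairs (i,j) with i<j and classify each by sign(x_j-x_i) * sign(y_j-y_i).
  (1,2):dx=+3,dy=+4->C; (1,3):dx=+1,dy=+12->C; (1,4):dx=+6,dy=+2->C; (1,5):dx=+10,dy=+8->C
  (1,6):dx=+8,dy=+9->C; (1,7):dx=+2,dy=+5->C; (2,3):dx=-2,dy=+8->D; (2,4):dx=+3,dy=-2->D
  (2,5):dx=+7,dy=+4->C; (2,6):dx=+5,dy=+5->C; (2,7):dx=-1,dy=+1->D; (3,4):dx=+5,dy=-10->D
  (3,5):dx=+9,dy=-4->D; (3,6):dx=+7,dy=-3->D; (3,7):dx=+1,dy=-7->D; (4,5):dx=+4,dy=+6->C
  (4,6):dx=+2,dy=+7->C; (4,7):dx=-4,dy=+3->D; (5,6):dx=-2,dy=+1->D; (5,7):dx=-8,dy=-3->C
  (6,7):dx=-6,dy=-4->C
Step 2: C = 12, D = 9, total pairs = 21.
Step 3: tau = (C - D)/(n(n-1)/2) = (12 - 9)/21 = 0.142857.
Step 4: Exact two-sided p-value (enumerate n! = 5040 permutations of y under H0): p = 0.772619.
Step 5: alpha = 0.05. fail to reject H0.

tau_b = 0.1429 (C=12, D=9), p = 0.772619, fail to reject H0.


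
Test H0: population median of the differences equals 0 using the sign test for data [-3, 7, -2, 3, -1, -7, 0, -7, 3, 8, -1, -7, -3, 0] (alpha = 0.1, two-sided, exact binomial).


Step 1: Discard zero differences. Original n = 14; n_eff = number of nonzero differences = 12.
Nonzero differences (with sign): -3, +7, -2, +3, -1, -7, -7, +3, +8, -1, -7, -3
Step 2: Count signs: positive = 4, negative = 8.
Step 3: Under H0: P(positive) = 0.5, so the number of positives S ~ Bin(12, 0.5).
Step 4: Two-sided exact p-value = sum of Bin(12,0.5) probabilities at or below the observed probability = 0.387695.
Step 5: alpha = 0.1. fail to reject H0.

n_eff = 12, pos = 4, neg = 8, p = 0.387695, fail to reject H0.


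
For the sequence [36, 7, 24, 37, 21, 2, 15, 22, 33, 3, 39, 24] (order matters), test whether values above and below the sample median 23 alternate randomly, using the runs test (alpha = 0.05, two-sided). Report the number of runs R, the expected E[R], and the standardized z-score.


Step 1: Compute median = 23; label A = above, B = below.
Labels in order: ABAABBBBABAA  (n_A = 6, n_B = 6)
Step 2: Count runs R = 7.
Step 3: Under H0 (random ordering), E[R] = 2*n_A*n_B/(n_A+n_B) + 1 = 2*6*6/12 + 1 = 7.0000.
        Var[R] = 2*n_A*n_B*(2*n_A*n_B - n_A - n_B) / ((n_A+n_B)^2 * (n_A+n_B-1)) = 4320/1584 = 2.7273.
        SD[R] = 1.6514.
Step 4: R = E[R], so z = 0 with no continuity correction.
Step 5: Two-sided p-value via normal approximation = 2*(1 - Phi(|z|)) = 1.000000.
Step 6: alpha = 0.05. fail to reject H0.

R = 7, z = 0.0000, p = 1.000000, fail to reject H0.


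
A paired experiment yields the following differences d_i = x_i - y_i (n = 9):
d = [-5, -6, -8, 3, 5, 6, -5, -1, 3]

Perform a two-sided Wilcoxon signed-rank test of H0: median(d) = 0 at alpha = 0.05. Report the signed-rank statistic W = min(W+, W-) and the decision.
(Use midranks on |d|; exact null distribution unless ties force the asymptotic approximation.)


Step 1: Drop any zero differences (none here) and take |d_i|.
|d| = [5, 6, 8, 3, 5, 6, 5, 1, 3]
Step 2: Midrank |d_i| (ties get averaged ranks).
ranks: |5|->5, |6|->7.5, |8|->9, |3|->2.5, |5|->5, |6|->7.5, |5|->5, |1|->1, |3|->2.5
Step 3: Attach original signs; sum ranks with positive sign and with negative sign.
W+ = 2.5 + 5 + 7.5 + 2.5 = 17.5
W- = 5 + 7.5 + 9 + 5 + 1 = 27.5
(Check: W+ + W- = 45 should equal n(n+1)/2 = 45.)
Step 4: Test statistic W = min(W+, W-) = 17.5.
Step 5: Ties in |d|, so use the tie-corrected normal approximation.
        E[W] = n(n+1)/4 = 9*10/4 = 22.5.
        Tie groups: |d|=3 (t=2), |d|=5 (t=3), |d|=6 (t=2); sum(t^3 - t) = 36.
        Var[W] = n(n+1)(2n+1)/24 - sum(t^3-t)/48 = 1710/24 - 36/48 = 70.5.
        z = (W - E[W]) / sqrt(Var[W]) = (17.5 - 22.5) / 8.3964 = -0.5955.
        Two-sided p = 2*Phi(z) = 0.551515.
Step 6: alpha = 0.05. fail to reject H0.

W+ = 17.5, W- = 27.5, W = min = 17.5, p = 0.551515, fail to reject H0.


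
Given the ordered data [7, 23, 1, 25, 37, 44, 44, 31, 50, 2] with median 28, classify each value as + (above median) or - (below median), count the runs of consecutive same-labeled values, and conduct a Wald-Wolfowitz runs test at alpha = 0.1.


Step 1: Compute median = 28; label A = above, B = below.
Labels in order: BBBBAAAAAB  (n_A = 5, n_B = 5)
Step 2: Count runs R = 3.
Step 3: Under H0 (random ordering), E[R] = 2*n_A*n_B/(n_A+n_B) + 1 = 2*5*5/10 + 1 = 6.0000.
        Var[R] = 2*n_A*n_B*(2*n_A*n_B - n_A - n_B) / ((n_A+n_B)^2 * (n_A+n_B-1)) = 2000/900 = 2.2222.
        SD[R] = 1.4907.
Step 4: Continuity-corrected z = (R + 0.5 - E[R]) / SD[R] = (3 + 0.5 - 6.0000) / 1.4907 = -1.6771.
Step 5: Two-sided p-value via normal approximation = 2*(1 - Phi(|z|)) = 0.093533.
Step 6: alpha = 0.1. reject H0.

R = 3, z = -1.6771, p = 0.093533, reject H0.


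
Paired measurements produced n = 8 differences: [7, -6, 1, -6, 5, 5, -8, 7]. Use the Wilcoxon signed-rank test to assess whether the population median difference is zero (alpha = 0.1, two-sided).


Step 1: Drop any zero differences (none here) and take |d_i|.
|d| = [7, 6, 1, 6, 5, 5, 8, 7]
Step 2: Midrank |d_i| (ties get averaged ranks).
ranks: |7|->6.5, |6|->4.5, |1|->1, |6|->4.5, |5|->2.5, |5|->2.5, |8|->8, |7|->6.5
Step 3: Attach original signs; sum ranks with positive sign and with negative sign.
W+ = 6.5 + 1 + 2.5 + 2.5 + 6.5 = 19
W- = 4.5 + 4.5 + 8 = 17
(Check: W+ + W- = 36 should equal n(n+1)/2 = 36.)
Step 4: Test statistic W = min(W+, W-) = 17.
Step 5: Ties in |d|, so use the tie-corrected normal approximation.
        E[W] = n(n+1)/4 = 8*9/4 = 18.
        Tie groups: |d|=5 (t=2), |d|=6 (t=2), |d|=7 (t=2); sum(t^3 - t) = 18.
        Var[W] = n(n+1)(2n+1)/24 - sum(t^3-t)/48 = 1224/24 - 18/48 = 50.625.
        z = (W - E[W]) / sqrt(Var[W]) = (17 - 18) / 7.1151 = -0.1405.
        Two-sided p = 2*Phi(z) = 0.888229.
Step 6: alpha = 0.1. fail to reject H0.

W+ = 19, W- = 17, W = min = 17, p = 0.888229, fail to reject H0.


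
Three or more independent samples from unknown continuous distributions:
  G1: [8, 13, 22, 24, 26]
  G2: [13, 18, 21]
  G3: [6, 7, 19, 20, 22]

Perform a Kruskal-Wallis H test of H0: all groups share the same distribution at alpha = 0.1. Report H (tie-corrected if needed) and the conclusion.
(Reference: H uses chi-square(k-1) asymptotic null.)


Step 1: Combine all N = 13 observations and assign midranks.
sorted (value, group, rank): (6,G3,1), (7,G3,2), (8,G1,3), (13,G1,4.5), (13,G2,4.5), (18,G2,6), (19,G3,7), (20,G3,8), (21,G2,9), (22,G1,10.5), (22,G3,10.5), (24,G1,12), (26,G1,13)
Step 2: Sum ranks within each group.
R_1 = 43 (n_1 = 5)
R_2 = 19.5 (n_2 = 3)
R_3 = 28.5 (n_3 = 5)
Step 3: H = 12/(N(N+1)) * sum(R_i^2/n_i) - 3(N+1)
     = 12/(13*14) * (43^2/5 + 19.5^2/3 + 28.5^2/5) - 3*14
     = 0.065934 * 659 - 42
     = 1.450549.
Step 4: Ties present; correction factor C = 1 - 12/(13^3 - 13) = 0.994505. Corrected H = 1.450549 / 0.994505 = 1.458564.
Step 5: Under H0, H ~ chi^2(2); p-value = 0.482255.
Step 6: alpha = 0.1. fail to reject H0.

H = 1.4586, df = 2, p = 0.482255, fail to reject H0.


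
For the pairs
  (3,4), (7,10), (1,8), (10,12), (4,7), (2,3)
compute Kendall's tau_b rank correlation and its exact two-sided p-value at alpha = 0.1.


Step 1: Enumerate the 15 unordered pairs (i,j) with i<j and classify each by sign(x_j-x_i) * sign(y_j-y_i).
  (1,2):dx=+4,dy=+6->C; (1,3):dx=-2,dy=+4->D; (1,4):dx=+7,dy=+8->C; (1,5):dx=+1,dy=+3->C
  (1,6):dx=-1,dy=-1->C; (2,3):dx=-6,dy=-2->C; (2,4):dx=+3,dy=+2->C; (2,5):dx=-3,dy=-3->C
  (2,6):dx=-5,dy=-7->C; (3,4):dx=+9,dy=+4->C; (3,5):dx=+3,dy=-1->D; (3,6):dx=+1,dy=-5->D
  (4,5):dx=-6,dy=-5->C; (4,6):dx=-8,dy=-9->C; (5,6):dx=-2,dy=-4->C
Step 2: C = 12, D = 3, total pairs = 15.
Step 3: tau = (C - D)/(n(n-1)/2) = (12 - 3)/15 = 0.600000.
Step 4: Exact two-sided p-value (enumerate n! = 720 permutations of y under H0): p = 0.136111.
Step 5: alpha = 0.1. fail to reject H0.

tau_b = 0.6000 (C=12, D=3), p = 0.136111, fail to reject H0.


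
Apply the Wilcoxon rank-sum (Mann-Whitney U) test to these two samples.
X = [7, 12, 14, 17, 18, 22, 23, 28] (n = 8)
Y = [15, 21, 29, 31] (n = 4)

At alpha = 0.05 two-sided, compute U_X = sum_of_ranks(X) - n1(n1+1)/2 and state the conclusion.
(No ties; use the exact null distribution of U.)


Step 1: Combine and sort all 12 observations; assign midranks.
sorted (value, group): (7,X), (12,X), (14,X), (15,Y), (17,X), (18,X), (21,Y), (22,X), (23,X), (28,X), (29,Y), (31,Y)
ranks: 7->1, 12->2, 14->3, 15->4, 17->5, 18->6, 21->7, 22->8, 23->9, 28->10, 29->11, 31->12
Step 2: Rank sum for X: R1 = 1 + 2 + 3 + 5 + 6 + 8 + 9 + 10 = 44.
Step 3: U_X = R1 - n1(n1+1)/2 = 44 - 8*9/2 = 44 - 36 = 8.
       U_Y = n1*n2 - U_X = 32 - 8 = 24.
Step 4: No ties, so the exact null distribution of U (based on enumerating the C(12,8) = 495 equally likely rank assignments) gives the two-sided p-value.
Step 5: p-value = 0.214141; compare to alpha = 0.05. fail to reject H0.

U_X = 8, p = 0.214141, fail to reject H0 at alpha = 0.05.


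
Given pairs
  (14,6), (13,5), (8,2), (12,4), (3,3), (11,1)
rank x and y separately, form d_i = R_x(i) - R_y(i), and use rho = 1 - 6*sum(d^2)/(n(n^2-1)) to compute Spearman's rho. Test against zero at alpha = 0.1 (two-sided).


Step 1: Rank x and y separately (midranks; no ties here).
rank(x): 14->6, 13->5, 8->2, 12->4, 3->1, 11->3
rank(y): 6->6, 5->5, 2->2, 4->4, 3->3, 1->1
Step 2: d_i = R_x(i) - R_y(i); compute d_i^2.
  (6-6)^2=0, (5-5)^2=0, (2-2)^2=0, (4-4)^2=0, (1-3)^2=4, (3-1)^2=4
sum(d^2) = 8.
Step 3: rho = 1 - 6*8 / (6*(6^2 - 1)) = 1 - 48/210 = 0.771429.
Step 4: Under H0, t = rho * sqrt((n-2)/(1-rho^2)) = 2.4247 ~ t(4).
Step 5: Two-sided p-value from the t-distribution with 4 df = 0.072397.
Step 6: alpha = 0.1. reject H0.

rho = 0.7714, p = 0.072397, reject H0 at alpha = 0.1.


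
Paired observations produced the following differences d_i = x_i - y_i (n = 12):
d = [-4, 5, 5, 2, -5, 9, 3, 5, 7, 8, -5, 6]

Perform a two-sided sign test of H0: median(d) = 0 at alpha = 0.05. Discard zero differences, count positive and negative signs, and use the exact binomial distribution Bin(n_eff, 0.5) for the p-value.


Step 1: Discard zero differences. Original n = 12; n_eff = number of nonzero differences = 12.
Nonzero differences (with sign): -4, +5, +5, +2, -5, +9, +3, +5, +7, +8, -5, +6
Step 2: Count signs: positive = 9, negative = 3.
Step 3: Under H0: P(positive) = 0.5, so the number of positives S ~ Bin(12, 0.5).
Step 4: Two-sided exact p-value = sum of Bin(12,0.5) probabilities at or below the observed probability = 0.145996.
Step 5: alpha = 0.05. fail to reject H0.

n_eff = 12, pos = 9, neg = 3, p = 0.145996, fail to reject H0.


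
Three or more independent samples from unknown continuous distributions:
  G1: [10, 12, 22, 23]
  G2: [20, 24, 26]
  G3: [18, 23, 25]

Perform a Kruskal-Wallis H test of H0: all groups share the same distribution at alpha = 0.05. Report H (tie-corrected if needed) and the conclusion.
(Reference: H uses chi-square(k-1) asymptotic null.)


Step 1: Combine all N = 10 observations and assign midranks.
sorted (value, group, rank): (10,G1,1), (12,G1,2), (18,G3,3), (20,G2,4), (22,G1,5), (23,G1,6.5), (23,G3,6.5), (24,G2,8), (25,G3,9), (26,G2,10)
Step 2: Sum ranks within each group.
R_1 = 14.5 (n_1 = 4)
R_2 = 22 (n_2 = 3)
R_3 = 18.5 (n_3 = 3)
Step 3: H = 12/(N(N+1)) * sum(R_i^2/n_i) - 3(N+1)
     = 12/(10*11) * (14.5^2/4 + 22^2/3 + 18.5^2/3) - 3*11
     = 0.109091 * 327.979 - 33
     = 2.779545.
Step 4: Ties present; correction factor C = 1 - 6/(10^3 - 10) = 0.993939. Corrected H = 2.779545 / 0.993939 = 2.796494.
Step 5: Under H0, H ~ chi^2(2); p-value = 0.247030.
Step 6: alpha = 0.05. fail to reject H0.

H = 2.7965, df = 2, p = 0.247030, fail to reject H0.


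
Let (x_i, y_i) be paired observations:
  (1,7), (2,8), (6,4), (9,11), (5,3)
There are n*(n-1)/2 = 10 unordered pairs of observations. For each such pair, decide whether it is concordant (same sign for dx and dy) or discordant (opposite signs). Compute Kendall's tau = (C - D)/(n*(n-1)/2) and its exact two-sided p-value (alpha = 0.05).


Step 1: Enumerate the 10 unordered pairs (i,j) with i<j and classify each by sign(x_j-x_i) * sign(y_j-y_i).
  (1,2):dx=+1,dy=+1->C; (1,3):dx=+5,dy=-3->D; (1,4):dx=+8,dy=+4->C; (1,5):dx=+4,dy=-4->D
  (2,3):dx=+4,dy=-4->D; (2,4):dx=+7,dy=+3->C; (2,5):dx=+3,dy=-5->D; (3,4):dx=+3,dy=+7->C
  (3,5):dx=-1,dy=-1->C; (4,5):dx=-4,dy=-8->C
Step 2: C = 6, D = 4, total pairs = 10.
Step 3: tau = (C - D)/(n(n-1)/2) = (6 - 4)/10 = 0.200000.
Step 4: Exact two-sided p-value (enumerate n! = 120 permutations of y under H0): p = 0.816667.
Step 5: alpha = 0.05. fail to reject H0.

tau_b = 0.2000 (C=6, D=4), p = 0.816667, fail to reject H0.


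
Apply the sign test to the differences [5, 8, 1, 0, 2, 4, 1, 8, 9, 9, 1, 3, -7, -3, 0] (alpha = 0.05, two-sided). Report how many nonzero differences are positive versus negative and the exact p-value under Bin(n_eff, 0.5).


Step 1: Discard zero differences. Original n = 15; n_eff = number of nonzero differences = 13.
Nonzero differences (with sign): +5, +8, +1, +2, +4, +1, +8, +9, +9, +1, +3, -7, -3
Step 2: Count signs: positive = 11, negative = 2.
Step 3: Under H0: P(positive) = 0.5, so the number of positives S ~ Bin(13, 0.5).
Step 4: Two-sided exact p-value = sum of Bin(13,0.5) probabilities at or below the observed probability = 0.022461.
Step 5: alpha = 0.05. reject H0.

n_eff = 13, pos = 11, neg = 2, p = 0.022461, reject H0.


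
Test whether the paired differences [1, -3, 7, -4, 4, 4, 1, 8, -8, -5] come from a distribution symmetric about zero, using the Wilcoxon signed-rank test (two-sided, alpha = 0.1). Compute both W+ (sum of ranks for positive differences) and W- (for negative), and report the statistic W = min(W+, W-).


Step 1: Drop any zero differences (none here) and take |d_i|.
|d| = [1, 3, 7, 4, 4, 4, 1, 8, 8, 5]
Step 2: Midrank |d_i| (ties get averaged ranks).
ranks: |1|->1.5, |3|->3, |7|->8, |4|->5, |4|->5, |4|->5, |1|->1.5, |8|->9.5, |8|->9.5, |5|->7
Step 3: Attach original signs; sum ranks with positive sign and with negative sign.
W+ = 1.5 + 8 + 5 + 5 + 1.5 + 9.5 = 30.5
W- = 3 + 5 + 9.5 + 7 = 24.5
(Check: W+ + W- = 55 should equal n(n+1)/2 = 55.)
Step 4: Test statistic W = min(W+, W-) = 24.5.
Step 5: Ties in |d|, so use the tie-corrected normal approximation.
        E[W] = n(n+1)/4 = 10*11/4 = 27.5.
        Tie groups: |d|=1 (t=2), |d|=4 (t=3), |d|=8 (t=2); sum(t^3 - t) = 36.
        Var[W] = n(n+1)(2n+1)/24 - sum(t^3-t)/48 = 2310/24 - 36/48 = 95.5.
        z = (W - E[W]) / sqrt(Var[W]) = (24.5 - 27.5) / 9.7724 = -0.3070.
        Two-sided p = 2*Phi(z) = 0.758853.
Step 6: alpha = 0.1. fail to reject H0.

W+ = 30.5, W- = 24.5, W = min = 24.5, p = 0.758853, fail to reject H0.


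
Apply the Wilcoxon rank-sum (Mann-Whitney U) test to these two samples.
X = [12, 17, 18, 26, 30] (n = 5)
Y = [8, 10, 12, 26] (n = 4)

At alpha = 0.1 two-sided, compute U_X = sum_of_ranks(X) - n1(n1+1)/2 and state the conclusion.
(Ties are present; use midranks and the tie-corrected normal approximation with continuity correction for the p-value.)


Step 1: Combine and sort all 9 observations; assign midranks.
sorted (value, group): (8,Y), (10,Y), (12,X), (12,Y), (17,X), (18,X), (26,X), (26,Y), (30,X)
ranks: 8->1, 10->2, 12->3.5, 12->3.5, 17->5, 18->6, 26->7.5, 26->7.5, 30->9
Step 2: Rank sum for X: R1 = 3.5 + 5 + 6 + 7.5 + 9 = 31.
Step 3: U_X = R1 - n1(n1+1)/2 = 31 - 5*6/2 = 31 - 15 = 16.
       U_Y = n1*n2 - U_X = 20 - 16 = 4.
Step 4: Ties are present, so use the tie-corrected normal approximation (with continuity correction) for the p-value.
Step 5: p-value = 0.174277; compare to alpha = 0.1. fail to reject H0.

U_X = 16, p = 0.174277, fail to reject H0 at alpha = 0.1.


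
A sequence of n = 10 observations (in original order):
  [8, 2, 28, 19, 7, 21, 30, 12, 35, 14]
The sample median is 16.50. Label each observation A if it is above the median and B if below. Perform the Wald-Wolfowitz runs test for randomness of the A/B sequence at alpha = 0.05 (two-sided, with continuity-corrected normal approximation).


Step 1: Compute median = 16.50; label A = above, B = below.
Labels in order: BBAABAABAB  (n_A = 5, n_B = 5)
Step 2: Count runs R = 7.
Step 3: Under H0 (random ordering), E[R] = 2*n_A*n_B/(n_A+n_B) + 1 = 2*5*5/10 + 1 = 6.0000.
        Var[R] = 2*n_A*n_B*(2*n_A*n_B - n_A - n_B) / ((n_A+n_B)^2 * (n_A+n_B-1)) = 2000/900 = 2.2222.
        SD[R] = 1.4907.
Step 4: Continuity-corrected z = (R - 0.5 - E[R]) / SD[R] = (7 - 0.5 - 6.0000) / 1.4907 = 0.3354.
Step 5: Two-sided p-value via normal approximation = 2*(1 - Phi(|z|)) = 0.737316.
Step 6: alpha = 0.05. fail to reject H0.

R = 7, z = 0.3354, p = 0.737316, fail to reject H0.


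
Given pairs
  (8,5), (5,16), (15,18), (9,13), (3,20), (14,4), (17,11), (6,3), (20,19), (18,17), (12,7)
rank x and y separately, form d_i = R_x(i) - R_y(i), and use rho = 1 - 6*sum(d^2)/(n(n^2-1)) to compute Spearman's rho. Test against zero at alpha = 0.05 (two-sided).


Step 1: Rank x and y separately (midranks; no ties here).
rank(x): 8->4, 5->2, 15->8, 9->5, 3->1, 14->7, 17->9, 6->3, 20->11, 18->10, 12->6
rank(y): 5->3, 16->7, 18->9, 13->6, 20->11, 4->2, 11->5, 3->1, 19->10, 17->8, 7->4
Step 2: d_i = R_x(i) - R_y(i); compute d_i^2.
  (4-3)^2=1, (2-7)^2=25, (8-9)^2=1, (5-6)^2=1, (1-11)^2=100, (7-2)^2=25, (9-5)^2=16, (3-1)^2=4, (11-10)^2=1, (10-8)^2=4, (6-4)^2=4
sum(d^2) = 182.
Step 3: rho = 1 - 6*182 / (11*(11^2 - 1)) = 1 - 1092/1320 = 0.172727.
Step 4: Under H0, t = rho * sqrt((n-2)/(1-rho^2)) = 0.5261 ~ t(9).
Step 5: Two-sided p-value from the t-distribution with 9 df = 0.611542.
Step 6: alpha = 0.05. fail to reject H0.

rho = 0.1727, p = 0.611542, fail to reject H0 at alpha = 0.05.


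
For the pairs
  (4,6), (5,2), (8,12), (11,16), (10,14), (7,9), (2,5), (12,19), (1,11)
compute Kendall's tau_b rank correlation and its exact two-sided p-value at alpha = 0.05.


Step 1: Enumerate the 36 unordered pairs (i,j) with i<j and classify each by sign(x_j-x_i) * sign(y_j-y_i).
  (1,2):dx=+1,dy=-4->D; (1,3):dx=+4,dy=+6->C; (1,4):dx=+7,dy=+10->C; (1,5):dx=+6,dy=+8->C
  (1,6):dx=+3,dy=+3->C; (1,7):dx=-2,dy=-1->C; (1,8):dx=+8,dy=+13->C; (1,9):dx=-3,dy=+5->D
  (2,3):dx=+3,dy=+10->C; (2,4):dx=+6,dy=+14->C; (2,5):dx=+5,dy=+12->C; (2,6):dx=+2,dy=+7->C
  (2,7):dx=-3,dy=+3->D; (2,8):dx=+7,dy=+17->C; (2,9):dx=-4,dy=+9->D; (3,4):dx=+3,dy=+4->C
  (3,5):dx=+2,dy=+2->C; (3,6):dx=-1,dy=-3->C; (3,7):dx=-6,dy=-7->C; (3,8):dx=+4,dy=+7->C
  (3,9):dx=-7,dy=-1->C; (4,5):dx=-1,dy=-2->C; (4,6):dx=-4,dy=-7->C; (4,7):dx=-9,dy=-11->C
  (4,8):dx=+1,dy=+3->C; (4,9):dx=-10,dy=-5->C; (5,6):dx=-3,dy=-5->C; (5,7):dx=-8,dy=-9->C
  (5,8):dx=+2,dy=+5->C; (5,9):dx=-9,dy=-3->C; (6,7):dx=-5,dy=-4->C; (6,8):dx=+5,dy=+10->C
  (6,9):dx=-6,dy=+2->D; (7,8):dx=+10,dy=+14->C; (7,9):dx=-1,dy=+6->D; (8,9):dx=-11,dy=-8->C
Step 2: C = 30, D = 6, total pairs = 36.
Step 3: tau = (C - D)/(n(n-1)/2) = (30 - 6)/36 = 0.666667.
Step 4: Exact two-sided p-value (enumerate n! = 362880 permutations of y under H0): p = 0.012665.
Step 5: alpha = 0.05. reject H0.

tau_b = 0.6667 (C=30, D=6), p = 0.012665, reject H0.


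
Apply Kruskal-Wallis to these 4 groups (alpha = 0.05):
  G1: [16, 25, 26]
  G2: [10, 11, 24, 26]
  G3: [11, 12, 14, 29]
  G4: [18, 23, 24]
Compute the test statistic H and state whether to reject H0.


Step 1: Combine all N = 14 observations and assign midranks.
sorted (value, group, rank): (10,G2,1), (11,G2,2.5), (11,G3,2.5), (12,G3,4), (14,G3,5), (16,G1,6), (18,G4,7), (23,G4,8), (24,G2,9.5), (24,G4,9.5), (25,G1,11), (26,G1,12.5), (26,G2,12.5), (29,G3,14)
Step 2: Sum ranks within each group.
R_1 = 29.5 (n_1 = 3)
R_2 = 25.5 (n_2 = 4)
R_3 = 25.5 (n_3 = 4)
R_4 = 24.5 (n_4 = 3)
Step 3: H = 12/(N(N+1)) * sum(R_i^2/n_i) - 3(N+1)
     = 12/(14*15) * (29.5^2/3 + 25.5^2/4 + 25.5^2/4 + 24.5^2/3) - 3*15
     = 0.057143 * 815.292 - 45
     = 1.588095.
Step 4: Ties present; correction factor C = 1 - 18/(14^3 - 14) = 0.993407. Corrected H = 1.588095 / 0.993407 = 1.598636.
Step 5: Under H0, H ~ chi^2(3); p-value = 0.659699.
Step 6: alpha = 0.05. fail to reject H0.

H = 1.5986, df = 3, p = 0.659699, fail to reject H0.


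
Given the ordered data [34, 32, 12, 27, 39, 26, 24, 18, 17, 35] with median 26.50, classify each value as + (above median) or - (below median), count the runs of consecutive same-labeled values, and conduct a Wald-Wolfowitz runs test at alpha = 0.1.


Step 1: Compute median = 26.50; label A = above, B = below.
Labels in order: AABAABBBBA  (n_A = 5, n_B = 5)
Step 2: Count runs R = 5.
Step 3: Under H0 (random ordering), E[R] = 2*n_A*n_B/(n_A+n_B) + 1 = 2*5*5/10 + 1 = 6.0000.
        Var[R] = 2*n_A*n_B*(2*n_A*n_B - n_A - n_B) / ((n_A+n_B)^2 * (n_A+n_B-1)) = 2000/900 = 2.2222.
        SD[R] = 1.4907.
Step 4: Continuity-corrected z = (R + 0.5 - E[R]) / SD[R] = (5 + 0.5 - 6.0000) / 1.4907 = -0.3354.
Step 5: Two-sided p-value via normal approximation = 2*(1 - Phi(|z|)) = 0.737316.
Step 6: alpha = 0.1. fail to reject H0.

R = 5, z = -0.3354, p = 0.737316, fail to reject H0.


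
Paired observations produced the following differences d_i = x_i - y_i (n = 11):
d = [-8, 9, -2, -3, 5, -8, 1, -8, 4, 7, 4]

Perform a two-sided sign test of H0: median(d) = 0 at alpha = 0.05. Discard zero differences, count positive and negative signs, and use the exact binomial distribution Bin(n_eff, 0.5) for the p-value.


Step 1: Discard zero differences. Original n = 11; n_eff = number of nonzero differences = 11.
Nonzero differences (with sign): -8, +9, -2, -3, +5, -8, +1, -8, +4, +7, +4
Step 2: Count signs: positive = 6, negative = 5.
Step 3: Under H0: P(positive) = 0.5, so the number of positives S ~ Bin(11, 0.5).
Step 4: Two-sided exact p-value = sum of Bin(11,0.5) probabilities at or below the observed probability = 1.000000.
Step 5: alpha = 0.05. fail to reject H0.

n_eff = 11, pos = 6, neg = 5, p = 1.000000, fail to reject H0.


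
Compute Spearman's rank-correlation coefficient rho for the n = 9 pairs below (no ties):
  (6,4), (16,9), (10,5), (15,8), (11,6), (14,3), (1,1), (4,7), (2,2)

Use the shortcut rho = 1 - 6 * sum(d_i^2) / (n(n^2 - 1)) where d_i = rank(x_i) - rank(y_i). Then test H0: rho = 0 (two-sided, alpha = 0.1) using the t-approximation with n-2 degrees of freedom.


Step 1: Rank x and y separately (midranks; no ties here).
rank(x): 6->4, 16->9, 10->5, 15->8, 11->6, 14->7, 1->1, 4->3, 2->2
rank(y): 4->4, 9->9, 5->5, 8->8, 6->6, 3->3, 1->1, 7->7, 2->2
Step 2: d_i = R_x(i) - R_y(i); compute d_i^2.
  (4-4)^2=0, (9-9)^2=0, (5-5)^2=0, (8-8)^2=0, (6-6)^2=0, (7-3)^2=16, (1-1)^2=0, (3-7)^2=16, (2-2)^2=0
sum(d^2) = 32.
Step 3: rho = 1 - 6*32 / (9*(9^2 - 1)) = 1 - 192/720 = 0.733333.
Step 4: Under H0, t = rho * sqrt((n-2)/(1-rho^2)) = 2.8538 ~ t(7).
Step 5: Two-sided p-value from the t-distribution with 7 df = 0.024554.
Step 6: alpha = 0.1. reject H0.

rho = 0.7333, p = 0.024554, reject H0 at alpha = 0.1.


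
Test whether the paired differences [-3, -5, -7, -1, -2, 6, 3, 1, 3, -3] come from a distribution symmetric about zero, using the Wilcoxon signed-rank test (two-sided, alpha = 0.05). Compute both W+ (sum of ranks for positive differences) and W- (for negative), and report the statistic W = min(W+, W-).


Step 1: Drop any zero differences (none here) and take |d_i|.
|d| = [3, 5, 7, 1, 2, 6, 3, 1, 3, 3]
Step 2: Midrank |d_i| (ties get averaged ranks).
ranks: |3|->5.5, |5|->8, |7|->10, |1|->1.5, |2|->3, |6|->9, |3|->5.5, |1|->1.5, |3|->5.5, |3|->5.5
Step 3: Attach original signs; sum ranks with positive sign and with negative sign.
W+ = 9 + 5.5 + 1.5 + 5.5 = 21.5
W- = 5.5 + 8 + 10 + 1.5 + 3 + 5.5 = 33.5
(Check: W+ + W- = 55 should equal n(n+1)/2 = 55.)
Step 4: Test statistic W = min(W+, W-) = 21.5.
Step 5: Ties in |d|, so use the tie-corrected normal approximation.
        E[W] = n(n+1)/4 = 10*11/4 = 27.5.
        Tie groups: |d|=1 (t=2), |d|=3 (t=4); sum(t^3 - t) = 66.
        Var[W] = n(n+1)(2n+1)/24 - sum(t^3-t)/48 = 2310/24 - 66/48 = 94.875.
        z = (W - E[W]) / sqrt(Var[W]) = (21.5 - 27.5) / 9.7404 = -0.6160.
        Two-sided p = 2*Phi(z) = 0.537900.
Step 6: alpha = 0.05. fail to reject H0.

W+ = 21.5, W- = 33.5, W = min = 21.5, p = 0.537900, fail to reject H0.


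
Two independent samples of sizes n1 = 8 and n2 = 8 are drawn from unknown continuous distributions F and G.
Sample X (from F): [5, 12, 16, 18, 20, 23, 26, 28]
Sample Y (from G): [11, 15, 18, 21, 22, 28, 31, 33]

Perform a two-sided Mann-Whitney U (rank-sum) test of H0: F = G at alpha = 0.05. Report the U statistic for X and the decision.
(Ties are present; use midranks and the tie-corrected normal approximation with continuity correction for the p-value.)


Step 1: Combine and sort all 16 observations; assign midranks.
sorted (value, group): (5,X), (11,Y), (12,X), (15,Y), (16,X), (18,X), (18,Y), (20,X), (21,Y), (22,Y), (23,X), (26,X), (28,X), (28,Y), (31,Y), (33,Y)
ranks: 5->1, 11->2, 12->3, 15->4, 16->5, 18->6.5, 18->6.5, 20->8, 21->9, 22->10, 23->11, 26->12, 28->13.5, 28->13.5, 31->15, 33->16
Step 2: Rank sum for X: R1 = 1 + 3 + 5 + 6.5 + 8 + 11 + 12 + 13.5 = 60.
Step 3: U_X = R1 - n1(n1+1)/2 = 60 - 8*9/2 = 60 - 36 = 24.
       U_Y = n1*n2 - U_X = 64 - 24 = 40.
Step 4: Ties are present, so use the tie-corrected normal approximation (with continuity correction) for the p-value.
Step 5: p-value = 0.430218; compare to alpha = 0.05. fail to reject H0.

U_X = 24, p = 0.430218, fail to reject H0 at alpha = 0.05.


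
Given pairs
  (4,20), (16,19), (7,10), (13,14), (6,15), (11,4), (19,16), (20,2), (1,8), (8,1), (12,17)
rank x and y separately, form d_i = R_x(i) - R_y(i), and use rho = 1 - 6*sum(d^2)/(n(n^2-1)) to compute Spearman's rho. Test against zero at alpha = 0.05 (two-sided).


Step 1: Rank x and y separately (midranks; no ties here).
rank(x): 4->2, 16->9, 7->4, 13->8, 6->3, 11->6, 19->10, 20->11, 1->1, 8->5, 12->7
rank(y): 20->11, 19->10, 10->5, 14->6, 15->7, 4->3, 16->8, 2->2, 8->4, 1->1, 17->9
Step 2: d_i = R_x(i) - R_y(i); compute d_i^2.
  (2-11)^2=81, (9-10)^2=1, (4-5)^2=1, (8-6)^2=4, (3-7)^2=16, (6-3)^2=9, (10-8)^2=4, (11-2)^2=81, (1-4)^2=9, (5-1)^2=16, (7-9)^2=4
sum(d^2) = 226.
Step 3: rho = 1 - 6*226 / (11*(11^2 - 1)) = 1 - 1356/1320 = -0.027273.
Step 4: Under H0, t = rho * sqrt((n-2)/(1-rho^2)) = -0.0818 ~ t(9).
Step 5: Two-sided p-value from the t-distribution with 9 df = 0.936558.
Step 6: alpha = 0.05. fail to reject H0.

rho = -0.0273, p = 0.936558, fail to reject H0 at alpha = 0.05.
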